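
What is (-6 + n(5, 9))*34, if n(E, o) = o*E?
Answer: 1326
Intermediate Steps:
n(E, o) = E*o
(-6 + n(5, 9))*34 = (-6 + 5*9)*34 = (-6 + 45)*34 = 39*34 = 1326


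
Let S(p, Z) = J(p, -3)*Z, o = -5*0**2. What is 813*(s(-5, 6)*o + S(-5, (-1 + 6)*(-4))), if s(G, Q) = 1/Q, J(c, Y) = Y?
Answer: 48780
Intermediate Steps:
o = 0 (o = -5*0 = 0)
S(p, Z) = -3*Z
813*(s(-5, 6)*o + S(-5, (-1 + 6)*(-4))) = 813*(0/6 - 3*(-1 + 6)*(-4)) = 813*((1/6)*0 - 15*(-4)) = 813*(0 - 3*(-20)) = 813*(0 + 60) = 813*60 = 48780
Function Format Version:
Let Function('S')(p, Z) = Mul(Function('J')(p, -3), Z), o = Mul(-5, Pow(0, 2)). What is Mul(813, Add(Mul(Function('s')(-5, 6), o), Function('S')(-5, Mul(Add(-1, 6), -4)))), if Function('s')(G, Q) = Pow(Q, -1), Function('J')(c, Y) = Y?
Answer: 48780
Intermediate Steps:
o = 0 (o = Mul(-5, 0) = 0)
Function('S')(p, Z) = Mul(-3, Z)
Mul(813, Add(Mul(Function('s')(-5, 6), o), Function('S')(-5, Mul(Add(-1, 6), -4)))) = Mul(813, Add(Mul(Pow(6, -1), 0), Mul(-3, Mul(Add(-1, 6), -4)))) = Mul(813, Add(Mul(Rational(1, 6), 0), Mul(-3, Mul(5, -4)))) = Mul(813, Add(0, Mul(-3, -20))) = Mul(813, Add(0, 60)) = Mul(813, 60) = 48780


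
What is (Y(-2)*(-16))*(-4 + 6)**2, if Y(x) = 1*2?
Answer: -128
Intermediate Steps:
Y(x) = 2
(Y(-2)*(-16))*(-4 + 6)**2 = (2*(-16))*(-4 + 6)**2 = -32*2**2 = -32*4 = -128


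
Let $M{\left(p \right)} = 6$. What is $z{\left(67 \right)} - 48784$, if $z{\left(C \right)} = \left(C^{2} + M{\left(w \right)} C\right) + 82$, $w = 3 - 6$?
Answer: $-43811$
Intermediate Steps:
$w = -3$
$z{\left(C \right)} = 82 + C^{2} + 6 C$ ($z{\left(C \right)} = \left(C^{2} + 6 C\right) + 82 = 82 + C^{2} + 6 C$)
$z{\left(67 \right)} - 48784 = \left(82 + 67^{2} + 6 \cdot 67\right) - 48784 = \left(82 + 4489 + 402\right) - 48784 = 4973 - 48784 = -43811$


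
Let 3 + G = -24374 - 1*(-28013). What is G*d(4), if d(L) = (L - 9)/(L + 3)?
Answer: -18180/7 ≈ -2597.1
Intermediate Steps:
G = 3636 (G = -3 + (-24374 - 1*(-28013)) = -3 + (-24374 + 28013) = -3 + 3639 = 3636)
d(L) = (-9 + L)/(3 + L)
G*d(4) = 3636*((-9 + 4)/(3 + 4)) = 3636*(-5/7) = -18180/7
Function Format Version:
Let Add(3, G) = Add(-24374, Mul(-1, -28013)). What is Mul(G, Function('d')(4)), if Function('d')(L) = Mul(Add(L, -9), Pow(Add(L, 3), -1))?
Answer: Rational(-18180, 7) ≈ -2597.1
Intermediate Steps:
G = 3636 (G = Add(-3, Add(-24374, Mul(-1, -28013))) = Add(-3, Add(-24374, 28013)) = Add(-3, 3639) = 3636)
Function('d')(L) = Mul(Pow(Add(3, L), -1), Add(-9, L)) (Function('d')(L) = Mul(Add(-9, L), Pow(Add(3, L), -1)) = Mul(Pow(Add(3, L), -1), Add(-9, L)))
Mul(G, Function('d')(4)) = Mul(3636, Mul(Pow(Add(3, 4), -1), Add(-9, 4))) = Mul(3636, Mul(Pow(7, -1), -5)) = Mul(3636, Mul(Rational(1, 7), -5)) = Mul(3636, Rational(-5, 7)) = Rational(-18180, 7)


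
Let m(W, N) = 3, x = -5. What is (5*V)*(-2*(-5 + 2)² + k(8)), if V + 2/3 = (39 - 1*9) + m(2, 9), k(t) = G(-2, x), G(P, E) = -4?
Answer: -10670/3 ≈ -3556.7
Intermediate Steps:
k(t) = -4
V = 97/3 (V = -⅔ + ((39 - 1*9) + 3) = -⅔ + ((39 - 9) + 3) = -⅔ + (30 + 3) = -⅔ + 33 = 97/3 ≈ 32.333)
(5*V)*(-2*(-5 + 2)² + k(8)) = (5*(97/3))*(-2*(-5 + 2)² - 4) = 485*(-2*(-3)² - 4)/3 = 485*(-2*9 - 4)/3 = 485*(-18 - 4)/3 = (485/3)*(-22) = -10670/3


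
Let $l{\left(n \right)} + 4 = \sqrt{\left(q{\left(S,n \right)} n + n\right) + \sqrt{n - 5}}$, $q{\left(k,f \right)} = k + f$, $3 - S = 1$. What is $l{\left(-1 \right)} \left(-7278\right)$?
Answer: $29112 - 7278 \sqrt{-2 + i \sqrt{6}} \approx 23564.0 - 11693.0 i$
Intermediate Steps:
$S = 2$ ($S = 3 - 1 = 2$)
$q{\left(k,f \right)} = f + k$
$l{\left(n \right)} = -4 + \sqrt{n + \sqrt{-5 + n} + n \left(2 + n\right)}$ ($l{\left(n \right)} = -4 + \sqrt{\left(\left(n + 2\right) n + n\right) + \sqrt{n - 5}} = -4 + \sqrt{\left(\left(2 + n\right) n + n\right) + \sqrt{-5 + n}} = -4 + \sqrt{\left(n \left(2 + n\right) + n\right) + \sqrt{-5 + n}} = -4 + \sqrt{\left(n + n \left(2 + n\right)\right) + \sqrt{-5 + n}} = -4 + \sqrt{n + \sqrt{-5 + n} + n \left(2 + n\right)}$)
$l{\left(-1 \right)} \left(-7278\right) = \left(-4 + \sqrt{-1 + \sqrt{-5 - 1} - \left(2 - 1\right)}\right) \left(-7278\right) = \left(-4 + \sqrt{-1 + \sqrt{-6} - 1}\right) \left(-7278\right) = \left(-4 + \sqrt{-1 + i \sqrt{6} - 1}\right) \left(-7278\right) = \left(-4 + \sqrt{-2 + i \sqrt{6}}\right) \left(-7278\right) = 29112 - 7278 \sqrt{-2 + i \sqrt{6}}$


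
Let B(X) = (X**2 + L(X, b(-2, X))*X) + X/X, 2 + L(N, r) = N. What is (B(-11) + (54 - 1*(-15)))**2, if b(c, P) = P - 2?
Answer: 111556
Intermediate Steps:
b(c, P) = -2 + P
L(N, r) = -2 + N
B(X) = 1 + X**2 + X*(-2 + X) (B(X) = (X**2 + (-2 + X)*X) + X/X = (X**2 + X*(-2 + X)) + 1 = 1 + X**2 + X*(-2 + X))
(B(-11) + (54 - 1*(-15)))**2 = ((1 + (-11)**2 - 11*(-2 - 11)) + (54 - 1*(-15)))**2 = ((1 + 121 - 11*(-13)) + (54 + 15))**2 = ((1 + 121 + 143) + 69)**2 = (265 + 69)**2 = 334**2 = 111556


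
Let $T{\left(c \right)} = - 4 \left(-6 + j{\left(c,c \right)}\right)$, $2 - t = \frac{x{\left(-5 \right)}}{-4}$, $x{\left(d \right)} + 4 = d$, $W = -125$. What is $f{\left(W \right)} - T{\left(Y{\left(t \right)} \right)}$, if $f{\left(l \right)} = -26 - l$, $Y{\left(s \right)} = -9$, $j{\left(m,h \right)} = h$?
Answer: $39$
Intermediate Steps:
$x{\left(d \right)} = -4 + d$
$t = - \frac{1}{4}$ ($t = 2 - \frac{-4 - 5}{-4} = 2 - \left(-9\right) \left(- \frac{1}{4}\right) = 2 - \frac{9}{4} = - \frac{1}{4} \approx -0.25$)
$T{\left(c \right)} = 24 - 4 c$ ($T{\left(c \right)} = - 4 \left(-6 + c\right) = 24 - 4 c$)
$f{\left(W \right)} - T{\left(Y{\left(t \right)} \right)} = \left(-26 - -125\right) - \left(24 - -36\right) = \left(-26 + 125\right) - \left(24 + 36\right) = 99 - 60 = 39$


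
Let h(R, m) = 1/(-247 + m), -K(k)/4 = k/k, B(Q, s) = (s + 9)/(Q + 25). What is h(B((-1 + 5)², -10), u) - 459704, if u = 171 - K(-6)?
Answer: -33098689/72 ≈ -4.5970e+5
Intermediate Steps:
B(Q, s) = (9 + s)/(25 + Q)
K(k) = -4 (K(k) = -4*k/k = -4*1 = -4)
u = 175 (u = 171 - 1*(-4) = 171 + 4 = 175)
h(B((-1 + 5)², -10), u) - 459704 = 1/(-247 + 175) - 459704 = 1/(-72) - 459704 = -1/72 - 459704 = -33098689/72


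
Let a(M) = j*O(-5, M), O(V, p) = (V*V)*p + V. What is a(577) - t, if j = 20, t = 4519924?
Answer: -4231524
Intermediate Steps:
O(V, p) = V + p*V² (O(V, p) = V²*p + V = p*V² + V = V + p*V²)
a(M) = -100 + 500*M (a(M) = 20*(-5*(1 - 5*M)) = 20*(-5 + 25*M) = -100 + 500*M)
a(577) - t = (-100 + 500*577) - 1*4519924 = (-100 + 288500) - 4519924 = 288400 - 4519924 = -4231524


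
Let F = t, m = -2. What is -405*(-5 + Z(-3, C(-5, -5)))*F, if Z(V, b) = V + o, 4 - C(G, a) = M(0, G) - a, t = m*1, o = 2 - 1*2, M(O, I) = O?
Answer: -6480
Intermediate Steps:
o = 0 (o = 2 - 2 = 0)
t = -2 (t = -2*1 = -2)
C(G, a) = 4 + a (C(G, a) = 4 - (0 - a) = 4 - (-1)*a = 4 + a)
Z(V, b) = V (Z(V, b) = V + 0 = V)
F = -2
-405*(-5 + Z(-3, C(-5, -5)))*F = -405*(-5 - 3)*(-2) = -(-3240)*(-2) = -405*16 = -6480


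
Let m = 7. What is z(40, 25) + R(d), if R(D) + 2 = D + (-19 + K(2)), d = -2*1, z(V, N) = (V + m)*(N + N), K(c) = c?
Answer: 2329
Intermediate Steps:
z(V, N) = 2*N*(7 + V) (z(V, N) = (V + 7)*(N + N) = (7 + V)*(2*N) = 2*N*(7 + V))
d = -2
R(D) = -19 + D (R(D) = -2 + (D + (-19 + 2)) = -2 + (D - 17) = -2 + (-17 + D) = -19 + D)
z(40, 25) + R(d) = 2*25*(7 + 40) + (-19 - 2) = 2*25*47 - 21 = 2350 - 21 = 2329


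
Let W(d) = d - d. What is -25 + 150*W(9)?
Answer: -25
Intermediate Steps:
W(d) = 0
-25 + 150*W(9) = -25 + 150*0 = -25 + 0 = -25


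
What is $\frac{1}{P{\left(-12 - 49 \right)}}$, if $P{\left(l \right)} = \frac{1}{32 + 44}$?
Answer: $76$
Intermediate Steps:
$P{\left(l \right)} = \frac{1}{76}$
$\frac{1}{P{\left(-12 - 49 \right)}} = \frac{1}{\frac{1}{76}} = 76$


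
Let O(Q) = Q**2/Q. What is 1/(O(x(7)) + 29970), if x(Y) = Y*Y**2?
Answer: 1/30313 ≈ 3.2989e-5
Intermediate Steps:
x(Y) = Y**3
O(Q) = Q
1/(O(x(7)) + 29970) = 1/(7**3 + 29970) = 1/(343 + 29970) = 1/30313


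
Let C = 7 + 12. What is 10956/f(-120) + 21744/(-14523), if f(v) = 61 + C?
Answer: 13114539/96820 ≈ 135.45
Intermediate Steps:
C = 19
f(v) = 80 (f(v) = 61 + 19 = 80)
10956/f(-120) + 21744/(-14523) = 10956/80 + 21744/(-14523) = 10956*(1/80) + 21744*(-1/14523) = 2739/20 - 7248/4841 = 13114539/96820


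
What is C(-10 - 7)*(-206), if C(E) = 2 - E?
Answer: -3914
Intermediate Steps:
C(-10 - 7)*(-206) = (2 - (-10 - 7))*(-206) = (2 - 1*(-17))*(-206) = (2 + 17)*(-206) = 19*(-206) = -3914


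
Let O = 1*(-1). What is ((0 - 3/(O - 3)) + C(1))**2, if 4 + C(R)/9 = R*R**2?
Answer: 11025/16 ≈ 689.06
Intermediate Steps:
O = -1
C(R) = -36 + 9*R**3 (C(R) = -36 + 9*(R*R**2) = -36 + 9*R**3)
((0 - 3/(O - 3)) + C(1))**2 = ((0 - 3/(-1 - 3)) + (-36 + 9*1**3))**2 = ((0 - 3/(-4)) + (-36 + 9*1))**2 = ((0 - 1/4*(-3)) + (-36 + 9))**2 = ((0 + 3/4) - 27)**2 = (3/4 - 27)**2 = (-105/4)**2 = 11025/16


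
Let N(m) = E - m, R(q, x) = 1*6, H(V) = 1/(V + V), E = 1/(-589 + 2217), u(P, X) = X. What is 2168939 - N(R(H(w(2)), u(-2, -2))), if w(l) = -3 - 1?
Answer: 3531042459/1628 ≈ 2.1689e+6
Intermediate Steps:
w(l) = -4
E = 1/1628 ≈ 0.00061425
H(V) = 1/(2*V)
R(q, x) = 6
N(m) = 1/1628 - m
2168939 - N(R(H(w(2)), u(-2, -2))) = 2168939 - (1/1628 - 1*6) = 2168939 - (1/1628 - 6) = 2168939 - 1*(-9767/1628) = 2168939 + 9767/1628 = 3531042459/1628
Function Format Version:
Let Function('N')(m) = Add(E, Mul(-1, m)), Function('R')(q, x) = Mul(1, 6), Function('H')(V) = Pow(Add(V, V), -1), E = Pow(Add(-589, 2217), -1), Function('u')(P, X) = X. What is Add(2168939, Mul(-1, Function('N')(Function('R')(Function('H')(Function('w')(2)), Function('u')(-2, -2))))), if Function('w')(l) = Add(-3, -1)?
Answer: Rational(3531042459, 1628) ≈ 2.1689e+6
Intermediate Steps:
Function('w')(l) = -4
E = Rational(1, 1628) (E = Pow(1628, -1) = Rational(1, 1628) ≈ 0.00061425)
Function('H')(V) = Mul(Rational(1, 2), Pow(V, -1)) (Function('H')(V) = Pow(Mul(2, V), -1) = Mul(Rational(1, 2), Pow(V, -1)))
Function('R')(q, x) = 6
Function('N')(m) = Add(Rational(1, 1628), Mul(-1, m))
Add(2168939, Mul(-1, Function('N')(Function('R')(Function('H')(Function('w')(2)), Function('u')(-2, -2))))) = Add(2168939, Mul(-1, Add(Rational(1, 1628), Mul(-1, 6)))) = Add(2168939, Mul(-1, Add(Rational(1, 1628), -6))) = Add(2168939, Mul(-1, Rational(-9767, 1628))) = Add(2168939, Rational(9767, 1628)) = Rational(3531042459, 1628)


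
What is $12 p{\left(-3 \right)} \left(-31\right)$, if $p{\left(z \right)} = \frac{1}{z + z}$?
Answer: $62$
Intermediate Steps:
$p{\left(z \right)} = \frac{1}{2 z}$
$12 p{\left(-3 \right)} \left(-31\right) = 12 \frac{1}{2 \left(-3\right)} \left(-31\right) = 12 \cdot \frac{1}{2} \left(- \frac{1}{3}\right) \left(-31\right) = 12 \left(- \frac{1}{6}\right) \left(-31\right) = \left(-2\right) \left(-31\right) = 62$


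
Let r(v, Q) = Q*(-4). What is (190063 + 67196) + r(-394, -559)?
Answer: 259495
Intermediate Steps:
r(v, Q) = -4*Q
(190063 + 67196) + r(-394, -559) = (190063 + 67196) - 4*(-559) = 257259 + 2236 = 259495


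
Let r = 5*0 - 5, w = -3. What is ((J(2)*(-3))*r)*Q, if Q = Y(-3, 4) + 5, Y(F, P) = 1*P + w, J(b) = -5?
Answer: -450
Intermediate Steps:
Y(F, P) = -3 + P (Y(F, P) = 1*P - 3 = P - 3 = -3 + P)
r = -5 (r = 0 - 5 = -5)
Q = 6 (Q = (-3 + 4) + 5 = 1 + 5 = 6)
((J(2)*(-3))*r)*Q = (-5*(-3)*(-5))*6 = (15*(-5))*6 = -75*6 = -450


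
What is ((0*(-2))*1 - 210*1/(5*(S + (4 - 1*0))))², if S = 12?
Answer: 441/64 ≈ 6.8906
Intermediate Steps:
((0*(-2))*1 - 210*1/(5*(S + (4 - 1*0))))² = ((0*(-2))*1 - 210*1/(5*(12 + (4 - 1*0))))² = (0*1 - 210*1/(5*(12 + (4 + 0))))² = (0 - 210*1/(5*(12 + 4)))² = (0 - 210/(16*5))² = (0 - 210/80)² = (0 - 210*1/80)² = (0 - 21/8)² = (-21/8)² = 441/64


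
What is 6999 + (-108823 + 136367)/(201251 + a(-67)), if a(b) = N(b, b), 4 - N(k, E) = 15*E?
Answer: 353911321/50565 ≈ 6999.1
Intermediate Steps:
N(k, E) = 4 - 15*E
a(b) = 4 - 15*b
6999 + (-108823 + 136367)/(201251 + a(-67)) = 6999 + (-108823 + 136367)/(201251 + (4 - 15*(-67))) = 6999 + 27544/(201251 + (4 + 1005)) = 6999 + 27544/(201251 + 1009) = 6999 + 27544/202260 = 6999 + 27544*(1/202260) = 6999 + 6886/50565 = 353911321/50565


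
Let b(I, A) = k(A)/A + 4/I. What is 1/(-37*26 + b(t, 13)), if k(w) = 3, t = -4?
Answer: -13/12516 ≈ -0.0010387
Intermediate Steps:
b(I, A) = 3/A + 4/I
1/(-37*26 + b(t, 13)) = 1/(-37*26 + (3/13 + 4/(-4))) = 1/(-962 + (3*(1/13) + 4*(-¼))) = 1/(-962 + (3/13 - 1)) = 1/(-962 - 10/13) = 1/(-12516/13) = -13/12516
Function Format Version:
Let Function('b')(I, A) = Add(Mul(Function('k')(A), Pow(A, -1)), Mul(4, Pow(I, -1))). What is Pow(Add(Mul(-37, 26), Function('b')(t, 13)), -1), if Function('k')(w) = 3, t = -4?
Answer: Rational(-13, 12516) ≈ -0.0010387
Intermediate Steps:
Function('b')(I, A) = Add(Mul(3, Pow(A, -1)), Mul(4, Pow(I, -1)))
Pow(Add(Mul(-37, 26), Function('b')(t, 13)), -1) = Pow(Add(Mul(-37, 26), Add(Mul(3, Pow(13, -1)), Mul(4, Pow(-4, -1)))), -1) = Pow(Add(-962, Add(Mul(3, Rational(1, 13)), Mul(4, Rational(-1, 4)))), -1) = Pow(Add(-962, Add(Rational(3, 13), -1)), -1) = Pow(Add(-962, Rational(-10, 13)), -1) = Pow(Rational(-12516, 13), -1) = Rational(-13, 12516)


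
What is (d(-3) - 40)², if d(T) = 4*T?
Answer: 2704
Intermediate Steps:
(d(-3) - 40)² = (4*(-3) - 40)² = (-12 - 40)² = (-52)² = 2704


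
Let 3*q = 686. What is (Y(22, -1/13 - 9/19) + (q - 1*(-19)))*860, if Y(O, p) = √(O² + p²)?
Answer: 638980/3 + 1720*√7386713/247 ≈ 2.3192e+5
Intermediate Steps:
q = 686/3 (q = (⅓)*686 = 686/3 ≈ 228.67)
(Y(22, -1/13 - 9/19) + (q - 1*(-19)))*860 = (√(22² + (-1/13 - 9/19)²) + (686/3 - 1*(-19)))*860 = (√(484 + (-1*1/13 - 9*1/19)²) + (686/3 + 19))*860 = (√(484 + (-1/13 - 9/19)²) + 743/3)*860 = (√(484 + (-136/247)²) + 743/3)*860 = (√(484 + 18496/61009) + 743/3)*860 = (√(29546852/61009) + 743/3)*860 = (2*√7386713/247 + 743/3)*860 = (743/3 + 2*√7386713/247)*860 = 638980/3 + 1720*√7386713/247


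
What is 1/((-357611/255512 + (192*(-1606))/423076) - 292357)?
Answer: -27025248728/7901078163438811 ≈ -3.4204e-6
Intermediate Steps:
1/((-357611/255512 + (192*(-1606))/423076) - 292357) = 1/((-357611*1/255512 - 308352*1/423076) - 292357) = 1/((-357611/255512 - 77088/105769) - 292357) = 1/(-57521066915/27025248728 - 292357) = 1/(-7901078163438811/27025248728) = -27025248728/7901078163438811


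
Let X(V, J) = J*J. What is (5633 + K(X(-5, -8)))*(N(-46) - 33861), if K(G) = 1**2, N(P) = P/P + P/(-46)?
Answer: -190761606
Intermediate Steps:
N(P) = 1 - P/46 (N(P) = 1 + P*(-1/46) = 1 - P/46)
X(V, J) = J**2
K(G) = 1
(5633 + K(X(-5, -8)))*(N(-46) - 33861) = (5633 + 1)*((1 - 1/46*(-46)) - 33861) = 5634*((1 + 1) - 33861) = 5634*(2 - 33861) = 5634*(-33859) = -190761606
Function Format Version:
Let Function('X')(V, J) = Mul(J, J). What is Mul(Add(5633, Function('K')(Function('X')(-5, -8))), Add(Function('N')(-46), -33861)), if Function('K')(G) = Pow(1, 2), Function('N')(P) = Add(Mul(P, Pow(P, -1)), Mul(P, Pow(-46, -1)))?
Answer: -190761606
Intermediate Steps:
Function('N')(P) = Add(1, Mul(Rational(-1, 46), P)) (Function('N')(P) = Add(1, Mul(P, Rational(-1, 46))) = Add(1, Mul(Rational(-1, 46), P)))
Function('X')(V, J) = Pow(J, 2)
Function('K')(G) = 1
Mul(Add(5633, Function('K')(Function('X')(-5, -8))), Add(Function('N')(-46), -33861)) = Mul(Add(5633, 1), Add(Add(1, Mul(Rational(-1, 46), -46)), -33861)) = Mul(5634, Add(Add(1, 1), -33861)) = Mul(5634, Add(2, -33861)) = Mul(5634, -33859) = -190761606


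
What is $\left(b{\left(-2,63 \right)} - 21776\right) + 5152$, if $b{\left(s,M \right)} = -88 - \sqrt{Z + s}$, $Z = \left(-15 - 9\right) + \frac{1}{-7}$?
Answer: $-16712 - \frac{i \sqrt{1281}}{7} \approx -16712.0 - 5.113 i$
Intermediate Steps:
$Z = - \frac{169}{7}$ ($Z = -24 - \frac{1}{7} = - \frac{169}{7} \approx -24.143$)
$b{\left(s,M \right)} = -88 - \sqrt{- \frac{169}{7} + s}$
$\left(b{\left(-2,63 \right)} - 21776\right) + 5152 = \left(\left(-88 - \frac{\sqrt{-1183 + 49 \left(-2\right)}}{7}\right) - 21776\right) + 5152 = \left(\left(-88 - \frac{\sqrt{-1183 - 98}}{7}\right) - 21776\right) + 5152 = \left(\left(-88 - \frac{\sqrt{-1281}}{7}\right) - 21776\right) + 5152 = \left(\left(-88 - \frac{i \sqrt{1281}}{7}\right) - 21776\right) + 5152 = \left(-21864 - \frac{i \sqrt{1281}}{7}\right) + 5152 = -16712 - \frac{i \sqrt{1281}}{7}$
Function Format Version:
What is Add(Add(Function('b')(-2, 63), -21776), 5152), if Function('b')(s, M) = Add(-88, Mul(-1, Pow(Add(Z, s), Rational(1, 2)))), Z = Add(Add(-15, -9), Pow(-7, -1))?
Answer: Add(-16712, Mul(Rational(-1, 7), I, Pow(1281, Rational(1, 2)))) ≈ Add(-16712., Mul(-5.1130, I))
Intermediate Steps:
Z = Rational(-169, 7) (Z = Add(-24, Rational(-1, 7)) = Rational(-169, 7) ≈ -24.143)
Function('b')(s, M) = Add(-88, Mul(-1, Pow(Add(Rational(-169, 7), s), Rational(1, 2))))
Add(Add(Function('b')(-2, 63), -21776), 5152) = Add(Add(Add(-88, Mul(Rational(-1, 7), Pow(Add(-1183, Mul(49, -2)), Rational(1, 2)))), -21776), 5152) = Add(Add(Add(-88, Mul(Rational(-1, 7), Pow(Add(-1183, -98), Rational(1, 2)))), -21776), 5152) = Add(Add(Add(-88, Mul(Rational(-1, 7), Pow(-1281, Rational(1, 2)))), -21776), 5152) = Add(Add(Add(-88, Mul(Rational(-1, 7), Mul(I, Pow(1281, Rational(1, 2))))), -21776), 5152) = Add(Add(Add(-88, Mul(Rational(-1, 7), I, Pow(1281, Rational(1, 2)))), -21776), 5152) = Add(Add(-21864, Mul(Rational(-1, 7), I, Pow(1281, Rational(1, 2)))), 5152) = Add(-16712, Mul(Rational(-1, 7), I, Pow(1281, Rational(1, 2))))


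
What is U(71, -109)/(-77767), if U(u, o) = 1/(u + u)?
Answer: -1/11042914 ≈ -9.0556e-8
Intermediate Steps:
U(u, o) = 1/(2*u)
U(71, -109)/(-77767) = ((½)/71)/(-77767) = ((½)*(1/71))*(-1/77767) = (1/142)*(-1/77767) = -1/11042914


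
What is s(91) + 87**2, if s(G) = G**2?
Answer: 15850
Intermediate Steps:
s(91) + 87**2 = 91**2 + 87**2 = 8281 + 7569 = 15850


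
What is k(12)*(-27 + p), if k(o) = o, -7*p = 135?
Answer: -3888/7 ≈ -555.43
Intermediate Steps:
p = -135/7 (p = -1/7*135 = -135/7 ≈ -19.286)
k(12)*(-27 + p) = 12*(-27 - 135/7) = 12*(-324/7) = -3888/7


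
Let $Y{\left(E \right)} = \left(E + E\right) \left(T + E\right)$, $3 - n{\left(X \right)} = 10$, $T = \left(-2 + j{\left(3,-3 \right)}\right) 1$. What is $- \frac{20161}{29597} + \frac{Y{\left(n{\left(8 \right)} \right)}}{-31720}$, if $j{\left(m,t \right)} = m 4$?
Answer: $- \frac{319131923}{469408420} \approx -0.67986$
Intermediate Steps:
$j{\left(m,t \right)} = 4 m$
$T = 10$ ($T = \left(-2 + 4 \cdot 3\right) 1 = \left(-2 + 12\right) 1 = 10 \cdot 1 = 10$)
$n{\left(X \right)} = -7$ ($n{\left(X \right)} = 3 - 10 = -7$)
$Y{\left(E \right)} = 2 E \left(10 + E\right)$ ($Y{\left(E \right)} = \left(E + E\right) \left(10 + E\right) = 2 E \left(10 + E\right)$)
$- \frac{20161}{29597} + \frac{Y{\left(n{\left(8 \right)} \right)}}{-31720} = - \frac{20161}{29597} + \frac{2 \left(-7\right) \left(10 - 7\right)}{-31720} = \left(-20161\right) \frac{1}{29597} + 2 \left(-7\right) 3 \left(- \frac{1}{31720}\right) = - \frac{20161}{29597} - - \frac{21}{15860} = - \frac{20161}{29597} + \frac{21}{15860} = - \frac{319131923}{469408420}$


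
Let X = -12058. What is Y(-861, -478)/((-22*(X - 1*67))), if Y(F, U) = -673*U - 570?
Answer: 160562/133375 ≈ 1.2038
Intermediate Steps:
Y(F, U) = -570 - 673*U
Y(-861, -478)/((-22*(X - 1*67))) = (-570 - 673*(-478))/((-22*(-12058 - 1*67))) = (-570 + 321694)/((-22*(-12058 - 67))) = 321124/((-22*(-12125))) = 321124/266750 = 321124*(1/266750) = 160562/133375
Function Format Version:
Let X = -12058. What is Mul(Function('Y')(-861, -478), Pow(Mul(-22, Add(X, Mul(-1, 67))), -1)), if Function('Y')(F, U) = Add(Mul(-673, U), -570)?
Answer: Rational(160562, 133375) ≈ 1.2038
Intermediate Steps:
Function('Y')(F, U) = Add(-570, Mul(-673, U))
Mul(Function('Y')(-861, -478), Pow(Mul(-22, Add(X, Mul(-1, 67))), -1)) = Mul(Add(-570, Mul(-673, -478)), Pow(Mul(-22, Add(-12058, Mul(-1, 67))), -1)) = Mul(Add(-570, 321694), Pow(Mul(-22, Add(-12058, -67)), -1)) = Mul(321124, Pow(Mul(-22, -12125), -1)) = Mul(321124, Pow(266750, -1)) = Mul(321124, Rational(1, 266750)) = Rational(160562, 133375)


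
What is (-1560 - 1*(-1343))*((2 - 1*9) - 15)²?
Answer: -105028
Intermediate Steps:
(-1560 - 1*(-1343))*((2 - 1*9) - 15)² = (-1560 + 1343)*((2 - 9) - 15)² = -217*(-7 - 15)² = -217*(-22)² = -217*484 = -105028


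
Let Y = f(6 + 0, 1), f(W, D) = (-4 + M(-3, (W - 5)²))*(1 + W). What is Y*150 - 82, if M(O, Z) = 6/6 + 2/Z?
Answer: -1132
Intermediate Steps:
M(O, Z) = 1 + 2/Z (M(O, Z) = 6*(⅙) + 2/Z = 1 + 2/Z)
f(W, D) = (1 + W)*(-4 + (2 + (-5 + W)²)/(-5 + W)²) (f(W, D) = (-4 + (2 + (W - 5)²)/((W - 5)²))*(1 + W) = (-4 + (2 + (-5 + W)²)/((-5 + W)²))*(1 + W) = (-4 + (2 + (-5 + W)²)/(-5 + W)²)*(1 + W) = (1 + W)*(-4 + (2 + (-5 + W)²)/(-5 + W)²))
Y = -7 (Y = (-73 - 43*(6 + 0) - 3*(6 + 0)³ + 27*(6 + 0)²)/(25 + (6 + 0)² - 10*(6 + 0)) = (-73 - 43*6 - 3*6³ + 27*6²)/(25 + 6² - 10*6) = (-73 - 258 - 3*216 + 27*36)/(25 + 36 - 60) = (-73 - 258 - 648 + 972)/1 = 1*(-7) = -7)
Y*150 - 82 = -7*150 - 82 = -1050 - 82 = -1132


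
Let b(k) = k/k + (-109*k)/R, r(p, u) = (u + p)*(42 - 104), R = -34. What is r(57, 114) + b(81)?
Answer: -351605/34 ≈ -10341.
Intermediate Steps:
r(p, u) = -62*p - 62*u (r(p, u) = (p + u)*(-62) = -62*p - 62*u)
b(k) = 1 + 109*k/34 (b(k) = k/k - 109*k/(-34) = 1 - 109*k*(-1/34) = 1 + 109*k/34)
r(57, 114) + b(81) = (-62*57 - 62*114) + (1 + (109/34)*81) = (-3534 - 7068) + (1 + 8829/34) = -10602 + 8863/34 = -351605/34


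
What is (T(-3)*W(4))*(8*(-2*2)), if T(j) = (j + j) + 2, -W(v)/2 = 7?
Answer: -1792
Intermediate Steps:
W(v) = -14 (W(v) = -2*7 = -14)
T(j) = 2 + 2*j (T(j) = 2*j + 2 = 2 + 2*j)
(T(-3)*W(4))*(8*(-2*2)) = ((2 + 2*(-3))*(-14))*(8*(-2*2)) = ((2 - 6)*(-14))*(8*(-4)) = -4*(-14)*(-32) = 56*(-32) = -1792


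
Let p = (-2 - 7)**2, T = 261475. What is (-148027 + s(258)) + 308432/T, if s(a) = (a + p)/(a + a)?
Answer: -6657239292921/44973700 ≈ -1.4803e+5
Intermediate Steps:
p = 81 (p = (-9)**2 = 81)
s(a) = (81 + a)/(2*a) (s(a) = (a + 81)/(a + a) = (81 + a)/((2*a)) = (81 + a)*(1/(2*a)) = (81 + a)/(2*a))
(-148027 + s(258)) + 308432/T = (-148027 + (1/2)*(81 + 258)/258) + 308432/261475 = (-148027 + (1/2)*(1/258)*339) + 308432*(1/261475) = (-148027 + 113/172) + 308432/261475 = -25460531/172 + 308432/261475 = -6657239292921/44973700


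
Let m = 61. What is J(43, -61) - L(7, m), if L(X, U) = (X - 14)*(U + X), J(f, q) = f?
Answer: 519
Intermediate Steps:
L(X, U) = (-14 + X)*(U + X)
J(43, -61) - L(7, m) = 43 - (7² - 14*61 - 14*7 + 61*7) = 43 - (49 - 854 - 98 + 427) = 43 - 1*(-476) = 43 + 476 = 519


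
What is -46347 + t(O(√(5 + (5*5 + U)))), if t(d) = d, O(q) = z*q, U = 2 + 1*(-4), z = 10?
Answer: -46347 + 20*√7 ≈ -46294.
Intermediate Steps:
U = -2 (U = 2 - 4 = -2)
O(q) = 10*q
-46347 + t(O(√(5 + (5*5 + U)))) = -46347 + 10*√(5 + (5*5 - 2)) = -46347 + 10*√(5 + (25 - 2)) = -46347 + 10*√(5 + 23) = -46347 + 10*√28 = -46347 + 10*(2*√7) = -46347 + 20*√7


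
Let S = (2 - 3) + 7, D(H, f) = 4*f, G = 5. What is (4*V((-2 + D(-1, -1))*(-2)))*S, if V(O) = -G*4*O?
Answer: -5760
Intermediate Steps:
V(O) = -20*O (V(O) = -5*4*O = -20*O)
S = 6 (S = -1 + 7 = 6)
(4*V((-2 + D(-1, -1))*(-2)))*S = (4*(-20*(-2 + 4*(-1))*(-2)))*6 = (4*(-20*(-2 - 4)*(-2)))*6 = (4*(-(-120)*(-2)))*6 = (4*(-20*12))*6 = (4*(-240))*6 = -960*6 = -5760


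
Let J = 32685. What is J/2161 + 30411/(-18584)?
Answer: 541699869/40160024 ≈ 13.489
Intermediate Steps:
J/2161 + 30411/(-18584) = 32685/2161 + 30411/(-18584) = 32685*(1/2161) + 30411*(-1/18584) = 32685/2161 - 30411/18584 = 541699869/40160024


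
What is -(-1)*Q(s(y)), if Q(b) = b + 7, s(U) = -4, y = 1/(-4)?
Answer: 3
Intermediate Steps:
y = -1/4 ≈ -0.25000
Q(b) = 7 + b
-(-1)*Q(s(y)) = -(-1)*(7 - 4) = -(-1)*3 = -1*(-3) = 3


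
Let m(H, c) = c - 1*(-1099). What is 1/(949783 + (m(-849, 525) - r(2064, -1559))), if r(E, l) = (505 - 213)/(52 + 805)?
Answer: 857/815355507 ≈ 1.0511e-6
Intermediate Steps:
m(H, c) = 1099 + c (m(H, c) = c + 1099 = 1099 + c)
r(E, l) = 292/857
1/(949783 + (m(-849, 525) - r(2064, -1559))) = 1/(949783 + ((1099 + 525) - 1*292/857)) = 1/(949783 + (1624 - 292/857)) = 1/(949783 + 1391476/857) = 1/(815355507/857) = 857/815355507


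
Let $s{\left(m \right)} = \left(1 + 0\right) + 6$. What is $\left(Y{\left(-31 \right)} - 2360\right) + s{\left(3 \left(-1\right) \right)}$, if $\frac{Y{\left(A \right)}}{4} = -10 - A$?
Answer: $-2269$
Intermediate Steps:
$s{\left(m \right)} = 7$ ($s{\left(m \right)} = 1 + 6 = 7$)
$Y{\left(A \right)} = -40 - 4 A$ ($Y{\left(A \right)} = 4 \left(-10 - A\right) = -40 - 4 A$)
$\left(Y{\left(-31 \right)} - 2360\right) + s{\left(3 \left(-1\right) \right)} = \left(\left(-40 - -124\right) - 2360\right) + 7 = \left(\left(-40 + 124\right) - 2360\right) + 7 = \left(84 - 2360\right) + 7 = -2276 + 7 = -2269$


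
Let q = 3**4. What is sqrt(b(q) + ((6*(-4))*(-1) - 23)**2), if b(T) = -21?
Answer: 2*I*sqrt(5) ≈ 4.4721*I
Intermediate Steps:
q = 81
sqrt(b(q) + ((6*(-4))*(-1) - 23)**2) = sqrt(-21 + ((6*(-4))*(-1) - 23)**2) = sqrt(-21 + (-24*(-1) - 23)**2) = sqrt(-21 + (24 - 23)**2) = sqrt(-21 + 1**2) = sqrt(-21 + 1) = sqrt(-20) = 2*I*sqrt(5)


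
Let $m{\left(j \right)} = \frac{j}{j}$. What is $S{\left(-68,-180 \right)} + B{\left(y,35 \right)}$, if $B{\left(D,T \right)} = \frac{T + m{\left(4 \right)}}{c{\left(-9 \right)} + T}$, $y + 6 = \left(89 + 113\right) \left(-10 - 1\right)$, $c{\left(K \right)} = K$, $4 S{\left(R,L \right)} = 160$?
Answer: $\frac{538}{13} \approx 41.385$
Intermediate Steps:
$S{\left(R,L \right)} = 40$ ($S{\left(R,L \right)} = \frac{1}{4} \cdot 160 = 40$)
$y = -2228$ ($y = -6 + \left(89 + 113\right) \left(-10 - 1\right) = -6 + 202 \left(-11\right) = -6 - 2222 = -2228$)
$m{\left(j \right)} = 1$
$B{\left(D,T \right)} = \frac{1 + T}{-9 + T}$ ($B{\left(D,T \right)} = \frac{T + 1}{-9 + T} = \frac{1 + T}{-9 + T}$)
$S{\left(-68,-180 \right)} + B{\left(y,35 \right)} = 40 + \frac{1 + 35}{-9 + 35} = 40 + \frac{1}{26} \cdot 36 = 40 + \frac{18}{13} = \frac{538}{13}$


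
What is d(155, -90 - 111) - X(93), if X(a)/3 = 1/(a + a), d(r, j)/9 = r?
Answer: 86489/62 ≈ 1395.0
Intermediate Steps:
d(r, j) = 9*r
X(a) = 3/(2*a) (X(a) = 3/(a + a) = 3/((2*a)) = 3*(1/(2*a)) = 3/(2*a))
d(155, -90 - 111) - X(93) = 9*155 - 3/(2*93) = 1395 - 3/(2*93) = 1395 - 1*1/62 = 1395 - 1/62 = 86489/62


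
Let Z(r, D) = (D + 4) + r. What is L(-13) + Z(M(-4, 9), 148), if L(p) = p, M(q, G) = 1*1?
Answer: 140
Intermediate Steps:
M(q, G) = 1
Z(r, D) = 4 + D + r (Z(r, D) = (4 + D) + r = 4 + D + r)
L(-13) + Z(M(-4, 9), 148) = -13 + (4 + 148 + 1) = -13 + 153 = 140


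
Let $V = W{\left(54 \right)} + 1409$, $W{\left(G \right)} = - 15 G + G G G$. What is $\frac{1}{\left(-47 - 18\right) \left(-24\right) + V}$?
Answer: $\frac{1}{159623} \approx 6.2648 \cdot 10^{-6}$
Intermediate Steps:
$W{\left(G \right)} = G^{3} - 15 G$ ($W{\left(G \right)} = - 15 G + G^{2} G = - 15 G + G^{3} = G^{3} - 15 G$)
$V = 158063$ ($V = 54 \left(-15 + 54^{2}\right) + 1409 = 54 \left(-15 + 2916\right) + 1409 = 54 \cdot 2901 + 1409 = 156654 + 1409 = 158063$)
$\frac{1}{\left(-47 - 18\right) \left(-24\right) + V} = \frac{1}{\left(-47 - 18\right) \left(-24\right) + 158063} = \frac{1}{\left(-65\right) \left(-24\right) + 158063} = \frac{1}{1560 + 158063} = \frac{1}{159623}$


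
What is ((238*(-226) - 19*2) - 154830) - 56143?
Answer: -264799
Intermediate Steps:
((238*(-226) - 19*2) - 154830) - 56143 = ((-53788 - 38) - 154830) - 56143 = (-53826 - 154830) - 56143 = -208656 - 56143 = -264799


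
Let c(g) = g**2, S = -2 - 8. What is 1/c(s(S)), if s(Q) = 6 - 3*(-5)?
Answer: 1/441 ≈ 0.0022676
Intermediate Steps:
S = -10
s(Q) = 21 (s(Q) = 6 + 15 = 21)
1/c(s(S)) = 1/(21**2) = 1/441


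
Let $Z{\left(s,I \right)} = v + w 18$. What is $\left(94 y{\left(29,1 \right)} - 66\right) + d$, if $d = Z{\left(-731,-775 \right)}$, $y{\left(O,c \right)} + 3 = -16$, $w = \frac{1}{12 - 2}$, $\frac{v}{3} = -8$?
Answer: $- \frac{9371}{5} \approx -1874.2$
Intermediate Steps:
$v = -24$ ($v = 3 \left(-8\right) = -24$)
$w = \frac{1}{10} \approx 0.1$
$y{\left(O,c \right)} = -19$ ($y{\left(O,c \right)} = -3 - 16 = -19$)
$Z{\left(s,I \right)} = - \frac{111}{5}$ ($Z{\left(s,I \right)} = -24 + \frac{1}{10} \cdot 18 = -24 + \frac{9}{5} = - \frac{111}{5}$)
$d = - \frac{111}{5} \approx -22.2$
$\left(94 y{\left(29,1 \right)} - 66\right) + d = \left(94 \left(-19\right) - 66\right) - \frac{111}{5} = \left(-1786 - 66\right) - \frac{111}{5} = -1852 - \frac{111}{5} = - \frac{9371}{5}$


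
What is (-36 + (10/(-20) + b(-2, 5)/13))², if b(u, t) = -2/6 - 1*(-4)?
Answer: 7980625/6084 ≈ 1311.7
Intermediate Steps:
b(u, t) = 11/3 (b(u, t) = -2*⅙ + 4 = -⅓ + 4 = 11/3)
(-36 + (10/(-20) + b(-2, 5)/13))² = (-36 + (10/(-20) + (11/3)/13))² = (-36 + (10*(-1/20) + (11/3)*(1/13)))² = (-36 + (-½ + 11/39))² = (-36 - 17/78)² = (-2825/78)² = 7980625/6084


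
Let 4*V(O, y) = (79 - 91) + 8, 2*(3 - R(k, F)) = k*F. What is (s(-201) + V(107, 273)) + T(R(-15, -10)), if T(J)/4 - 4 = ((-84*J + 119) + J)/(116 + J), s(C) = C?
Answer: 4049/11 ≈ 368.09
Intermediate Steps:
R(k, F) = 3 - F*k/2 (R(k, F) = 3 - k*F/2 = 3 - F*k/2)
T(J) = 16 + 4*(119 - 83*J)/(116 + J) (T(J) = 16 + 4*(((-84*J + 119) + J)/(116 + J)) = 16 + 4*(((119 - 84*J) + J)/(116 + J)) = 16 + 4*((119 - 83*J)/(116 + J)) = 16 + 4*(119 - 83*J)/(116 + J))
V(O, y) = -1 (V(O, y) = ((79 - 91) + 8)/4 = (-12 + 8)/4 = (¼)*(-4) = -1)
(s(-201) + V(107, 273)) + T(R(-15, -10)) = (-201 - 1) + 4*(583 - 79*(3 - ½*(-10)*(-15)))/(116 + (3 - ½*(-10)*(-15))) = -202 + 4*(583 - 79*(3 - 75))/(116 + (3 - 75)) = -202 + 4*(583 - 79*(-72))/(116 - 72) = -202 + 4*(583 + 5688)/44 = -202 + 4*(1/44)*6271 = -202 + 6271/11 = 4049/11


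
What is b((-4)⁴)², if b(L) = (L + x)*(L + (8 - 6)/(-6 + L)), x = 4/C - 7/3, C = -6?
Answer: 65549312640009/15625 ≈ 4.1952e+9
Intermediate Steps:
x = -3 (x = 4/(-6) - 7/3 = 4*(-⅙) - 7*⅓ = -⅔ - 7/3 = -3)
b(L) = (-3 + L)*(L + 2/(-6 + L)) (b(L) = (L - 3)*(L + (8 - 6)/(-6 + L)) = (-3 + L)*(L + 2/(-6 + L)))
b((-4)⁴)² = ((-6 + ((-4)⁴)³ - 9*((-4)⁴)² + 20*(-4)⁴)/(-6 + (-4)⁴))² = ((-6 + 256³ - 9*256² + 20*256)/(-6 + 256))² = ((-6 + 16777216 - 9*65536 + 5120)/250)² = ((-6 + 16777216 - 589824 + 5120)/250)² = ((1/250)*16192506)² = (8096253/125)² = 65549312640009/15625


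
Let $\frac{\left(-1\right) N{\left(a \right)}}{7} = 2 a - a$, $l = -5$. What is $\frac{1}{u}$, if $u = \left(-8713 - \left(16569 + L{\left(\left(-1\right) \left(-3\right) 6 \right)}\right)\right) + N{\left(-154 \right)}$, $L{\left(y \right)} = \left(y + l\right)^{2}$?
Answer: $- \frac{1}{24373} \approx -4.1029 \cdot 10^{-5}$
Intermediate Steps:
$N{\left(a \right)} = - 7 a$ ($N{\left(a \right)} = - 7 \left(2 a - a\right) = - 7 a$)
$L{\left(y \right)} = \left(-5 + y\right)^{2}$ ($L{\left(y \right)} = \left(y - 5\right)^{2} = \left(-5 + y\right)^{2}$)
$u = -24373$ ($u = \left(-8713 - \left(16569 + \left(-5 + \left(-1\right) \left(-3\right) 6\right)^{2}\right)\right) - -1078 = \left(-8713 - \left(16569 + \left(-5 + 3 \cdot 6\right)^{2}\right)\right) + 1078 = \left(-8713 - \left(16569 + \left(-5 + 18\right)^{2}\right)\right) + 1078 = \left(-8713 - 16738\right) + 1078 = -25451 + 1078 = -24373$)
$\frac{1}{u} = \frac{1}{-24373} = - \frac{1}{24373}$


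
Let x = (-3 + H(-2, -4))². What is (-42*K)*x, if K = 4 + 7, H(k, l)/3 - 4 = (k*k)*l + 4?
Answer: -336798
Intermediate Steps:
H(k, l) = 24 + 3*l*k² (H(k, l) = 12 + 3*((k*k)*l + 4) = 12 + 3*(k²*l + 4) = 12 + 3*(l*k² + 4) = 12 + 3*(4 + l*k²) = 12 + (12 + 3*l*k²) = 24 + 3*l*k²)
x = 729 (x = (-3 + (24 + 3*(-4)*(-2)²))² = (-3 + (24 + 3*(-4)*4))² = (-3 + (24 - 48))² = (-3 - 24)² = (-27)² = 729)
K = 11
(-42*K)*x = -42*11*729 = -462*729 = -336798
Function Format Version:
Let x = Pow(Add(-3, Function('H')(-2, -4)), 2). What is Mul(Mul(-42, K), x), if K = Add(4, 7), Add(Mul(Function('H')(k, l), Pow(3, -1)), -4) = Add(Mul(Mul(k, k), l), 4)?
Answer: -336798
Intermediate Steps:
Function('H')(k, l) = Add(24, Mul(3, l, Pow(k, 2))) (Function('H')(k, l) = Add(12, Mul(3, Add(Mul(Mul(k, k), l), 4))) = Add(12, Mul(3, Add(Mul(Pow(k, 2), l), 4))) = Add(12, Mul(3, Add(Mul(l, Pow(k, 2)), 4))) = Add(12, Mul(3, Add(4, Mul(l, Pow(k, 2))))) = Add(12, Add(12, Mul(3, l, Pow(k, 2)))) = Add(24, Mul(3, l, Pow(k, 2))))
x = 729 (x = Pow(Add(-3, Add(24, Mul(3, -4, Pow(-2, 2)))), 2) = Pow(Add(-3, Add(24, Mul(3, -4, 4))), 2) = Pow(Add(-3, Add(24, -48)), 2) = Pow(Add(-3, -24), 2) = Pow(-27, 2) = 729)
K = 11
Mul(Mul(-42, K), x) = Mul(Mul(-42, 11), 729) = Mul(-462, 729) = -336798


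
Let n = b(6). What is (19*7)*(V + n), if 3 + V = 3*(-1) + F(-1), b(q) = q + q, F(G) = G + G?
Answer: 532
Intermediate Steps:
F(G) = 2*G
b(q) = 2*q
n = 12 (n = 2*6 = 12)
V = -8 (V = -3 + (3*(-1) + 2*(-1)) = -3 + (-3 - 2) = -3 - 5 = -8)
(19*7)*(V + n) = (19*7)*(-8 + 12) = 133*4 = 532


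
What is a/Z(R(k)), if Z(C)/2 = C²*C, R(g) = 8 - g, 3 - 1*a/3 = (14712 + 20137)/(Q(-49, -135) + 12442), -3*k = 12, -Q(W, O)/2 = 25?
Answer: 2327/14275584 ≈ 0.00016301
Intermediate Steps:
Q(W, O) = -50 (Q(W, O) = -2*25 = -50)
k = -4 (k = -⅓*12 = -4)
a = 6981/12392 (a = 9 - 3*(14712 + 20137)/(-50 + 12442) = 9 - 104547/12392 = 6981/12392 ≈ 0.56335)
Z(C) = 2*C³ (Z(C) = 2*(C²*C) = 2*C³)
a/Z(R(k)) = 6981/(12392*((2*(8 - 1*(-4))³))) = 6981/(12392*((2*(8 + 4)³))) = 6981/(12392*((2*12³))) = 6981/(12392*((2*1728))) = (6981/12392)/3456 = (6981/12392)*(1/3456) = 2327/14275584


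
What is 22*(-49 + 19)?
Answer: -660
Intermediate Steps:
22*(-49 + 19) = 22*(-30) = -660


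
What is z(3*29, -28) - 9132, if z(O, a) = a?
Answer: -9160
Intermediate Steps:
z(3*29, -28) - 9132 = -28 - 9132 = -9160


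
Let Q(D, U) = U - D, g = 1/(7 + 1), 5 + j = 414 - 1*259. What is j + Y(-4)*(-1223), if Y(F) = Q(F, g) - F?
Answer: -78295/8 ≈ -9786.9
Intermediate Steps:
j = 150 (j = -5 + (414 - 1*259) = -5 + (414 - 259) = -5 + 155 = 150)
g = ⅛ (g = 1/8 = ⅛ ≈ 0.12500)
Y(F) = ⅛ - 2*F (Y(F) = (⅛ - F) - F = ⅛ - 2*F)
j + Y(-4)*(-1223) = 150 + (⅛ - 2*(-4))*(-1223) = 150 + (⅛ + 8)*(-1223) = 150 + (65/8)*(-1223) = 150 - 79495/8 = -78295/8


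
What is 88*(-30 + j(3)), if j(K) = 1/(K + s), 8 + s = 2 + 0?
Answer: -8008/3 ≈ -2669.3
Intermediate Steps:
s = -6 (s = -8 + (2 + 0) = -8 + 2 = -6)
j(K) = 1/(-6 + K) (j(K) = 1/(K - 6) = 1/(-6 + K))
88*(-30 + j(3)) = 88*(-30 + 1/(-6 + 3)) = 88*(-5*6 + 1/(-3)) = 88*(-30 - ⅓) = 88*(-91/3) = -8008/3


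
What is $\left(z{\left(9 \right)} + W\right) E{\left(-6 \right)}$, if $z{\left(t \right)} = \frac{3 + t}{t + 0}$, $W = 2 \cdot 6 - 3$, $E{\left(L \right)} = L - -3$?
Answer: $-31$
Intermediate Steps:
$E{\left(L \right)} = 3 + L$ ($E{\left(L \right)} = L + 3 = 3 + L$)
$W = 9$ ($W = 12 - 3 = 9$)
$z{\left(t \right)} = \frac{3 + t}{t}$
$\left(z{\left(9 \right)} + W\right) E{\left(-6 \right)} = \left(\frac{3 + 9}{9} + 9\right) \left(3 - 6\right) = \left(\frac{1}{9} \cdot 12 + 9\right) \left(-3\right) = \left(\frac{4}{3} + 9\right) \left(-3\right) = \frac{31}{3} \left(-3\right) = -31$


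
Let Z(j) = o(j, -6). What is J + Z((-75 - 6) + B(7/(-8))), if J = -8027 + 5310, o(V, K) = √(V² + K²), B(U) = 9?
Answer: -2717 + 6*√145 ≈ -2644.8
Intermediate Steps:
o(V, K) = √(K² + V²)
Z(j) = √(36 + j²) (Z(j) = √((-6)² + j²) = √(36 + j²))
J = -2717
J + Z((-75 - 6) + B(7/(-8))) = -2717 + √(36 + ((-75 - 6) + 9)²) = -2717 + √(36 + (-81 + 9)²) = -2717 + √(36 + (-72)²) = -2717 + √(36 + 5184) = -2717 + √5220 = -2717 + 6*√145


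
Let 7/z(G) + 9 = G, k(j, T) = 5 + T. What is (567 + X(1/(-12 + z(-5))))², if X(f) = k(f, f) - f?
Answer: 327184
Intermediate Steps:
z(G) = 7/(-9 + G)
X(f) = 5 (X(f) = (5 + f) - f = 5)
(567 + X(1/(-12 + z(-5))))² = (567 + 5)² = 572² = 327184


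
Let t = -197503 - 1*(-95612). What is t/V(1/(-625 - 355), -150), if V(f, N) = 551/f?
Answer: 101891/539980 ≈ 0.18869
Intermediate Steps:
t = -101891 (t = -197503 + 95612 = -101891)
t/V(1/(-625 - 355), -150) = -101891*1/(551*(-625 - 355)) = -101891/(551/(1/(-980))) = -101891/(551/(-1/980)) = -101891/(551*(-980)) = -101891/(-539980) = -101891*(-1/539980) = 101891/539980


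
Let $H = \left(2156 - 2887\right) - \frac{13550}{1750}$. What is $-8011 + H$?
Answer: $- \frac{306241}{35} \approx -8749.8$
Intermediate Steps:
$H = - \frac{25856}{35}$ ($H = -731 - \frac{271}{35} = - \frac{25856}{35} \approx -738.74$)
$-8011 + H = -8011 - \frac{25856}{35} = - \frac{306241}{35}$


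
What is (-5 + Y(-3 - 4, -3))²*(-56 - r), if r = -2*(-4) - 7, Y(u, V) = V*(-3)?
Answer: -912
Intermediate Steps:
Y(u, V) = -3*V
r = 1 (r = 8 - 7 = 1)
(-5 + Y(-3 - 4, -3))²*(-56 - r) = (-5 - 3*(-3))²*(-56 - 1*1) = (-5 + 9)²*(-56 - 1) = 4²*(-57) = 16*(-57) = -912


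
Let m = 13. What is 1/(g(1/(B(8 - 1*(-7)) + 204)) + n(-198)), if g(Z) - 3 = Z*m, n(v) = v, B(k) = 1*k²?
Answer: -33/6434 ≈ -0.0051290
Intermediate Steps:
B(k) = k²
g(Z) = 3 + 13*Z (g(Z) = 3 + Z*13 = 3 + 13*Z)
1/(g(1/(B(8 - 1*(-7)) + 204)) + n(-198)) = 1/((3 + 13/((8 - 1*(-7))² + 204)) - 198) = 1/((3 + 13/((8 + 7)² + 204)) - 198) = 1/((3 + 13/(15² + 204)) - 198) = 1/((3 + 13/(225 + 204)) - 198) = 1/((3 + 13/429) - 198) = 1/((3 + 13*(1/429)) - 198) = 1/((3 + 1/33) - 198) = 1/(100/33 - 198) = 1/(-6434/33) = -33/6434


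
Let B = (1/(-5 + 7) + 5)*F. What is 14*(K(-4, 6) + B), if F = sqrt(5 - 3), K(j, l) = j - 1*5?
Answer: -126 + 77*sqrt(2) ≈ -17.106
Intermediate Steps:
K(j, l) = -5 + j (K(j, l) = j - 5 = -5 + j)
F = sqrt(2) ≈ 1.4142
B = 11*sqrt(2)/2 (B = (1/(-5 + 7) + 5)*sqrt(2) = (1/2 + 5)*sqrt(2) = 11*sqrt(2)/2 ≈ 7.7782)
14*(K(-4, 6) + B) = 14*((-5 - 4) + 11*sqrt(2)/2) = 14*(-9 + 11*sqrt(2)/2) = -126 + 77*sqrt(2)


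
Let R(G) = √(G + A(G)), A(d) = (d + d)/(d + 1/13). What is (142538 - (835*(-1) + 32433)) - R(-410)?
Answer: 110940 - I*√2174230/73 ≈ 1.1094e+5 - 20.199*I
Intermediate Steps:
A(d) = 2*d/(1/13 + d) (A(d) = (2*d)/(d + 1/13) = (2*d)/(1/13 + d) = 2*d/(1/13 + d))
R(G) = √(G + 26*G/(1 + 13*G))
(142538 - (835*(-1) + 32433)) - R(-410) = (142538 - (835*(-1) + 32433)) - √(-410*(27 + 13*(-410))/(1 + 13*(-410))) = (142538 - (-835 + 32433)) - √(-410*(27 - 5330)/(1 - 5330)) = (142538 - 1*31598) - √(-410*(-5303)/(-5329)) = (142538 - 31598) - √(-410*(-1/5329)*(-5303)) = 110940 - √(-2174230/5329) = 110940 - I*√2174230/73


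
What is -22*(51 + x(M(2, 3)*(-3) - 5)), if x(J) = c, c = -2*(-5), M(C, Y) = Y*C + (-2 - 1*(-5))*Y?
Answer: -1342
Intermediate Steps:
M(C, Y) = 3*Y + C*Y (M(C, Y) = C*Y + (-2 + 5)*Y = C*Y + 3*Y = 3*Y + C*Y)
c = 10
x(J) = 10
-22*(51 + x(M(2, 3)*(-3) - 5)) = -22*(51 + 10) = -22*61 = -1342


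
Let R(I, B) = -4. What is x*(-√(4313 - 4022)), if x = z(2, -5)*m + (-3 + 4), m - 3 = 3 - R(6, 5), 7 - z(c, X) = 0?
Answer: -71*√291 ≈ -1211.2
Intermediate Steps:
z(c, X) = 7 (z(c, X) = 7 - 1*0 = 7 + 0 = 7)
m = 10 (m = 3 + (3 - 1*(-4)) = 3 + (3 + 4) = 3 + 7 = 10)
x = 71 (x = 7*10 + (-3 + 4) = 70 + 1 = 71)
x*(-√(4313 - 4022)) = 71*(-√(4313 - 4022)) = 71*(-√291) = -71*√291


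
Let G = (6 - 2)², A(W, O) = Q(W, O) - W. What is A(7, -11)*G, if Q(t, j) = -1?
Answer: -128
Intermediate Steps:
A(W, O) = -1 - W
G = 16 (G = 4² = 16)
A(7, -11)*G = (-1 - 1*7)*16 = (-1 - 7)*16 = -8*16 = -128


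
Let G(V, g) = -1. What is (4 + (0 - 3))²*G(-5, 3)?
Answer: -1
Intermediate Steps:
(4 + (0 - 3))²*G(-5, 3) = (4 + (0 - 3))²*(-1) = (4 - 3)²*(-1) = 1²*(-1) = 1*(-1) = -1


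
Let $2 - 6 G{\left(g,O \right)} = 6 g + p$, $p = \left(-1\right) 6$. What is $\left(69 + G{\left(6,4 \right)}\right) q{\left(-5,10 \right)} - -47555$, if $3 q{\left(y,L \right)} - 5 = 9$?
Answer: $\frac{430697}{9} \approx 47855.0$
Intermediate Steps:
$q{\left(y,L \right)} = \frac{14}{3}$ ($q{\left(y,L \right)} = \frac{5}{3} + \frac{1}{3} \cdot 9 = \frac{5}{3} + 3 = \frac{14}{3}$)
$p = -6$
$G{\left(g,O \right)} = \frac{4}{3} - g$ ($G{\left(g,O \right)} = \frac{1}{3} - \frac{6 g - 6}{6} = \frac{1}{3} - \frac{-6 + 6 g}{6} = \frac{1}{3} - \left(-1 + g\right) = \frac{4}{3} - g$)
$\left(69 + G{\left(6,4 \right)}\right) q{\left(-5,10 \right)} - -47555 = \left(69 + \left(\frac{4}{3} - 6\right)\right) \frac{14}{3} - -47555 = \left(69 + \left(\frac{4}{3} - 6\right)\right) \frac{14}{3} + 47555 = \left(69 - \frac{14}{3}\right) \frac{14}{3} + 47555 = \frac{193}{3} \cdot \frac{14}{3} + 47555 = \frac{2702}{9} + 47555 = \frac{430697}{9}$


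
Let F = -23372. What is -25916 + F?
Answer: -49288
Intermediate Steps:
-25916 + F = -25916 - 23372 = -49288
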